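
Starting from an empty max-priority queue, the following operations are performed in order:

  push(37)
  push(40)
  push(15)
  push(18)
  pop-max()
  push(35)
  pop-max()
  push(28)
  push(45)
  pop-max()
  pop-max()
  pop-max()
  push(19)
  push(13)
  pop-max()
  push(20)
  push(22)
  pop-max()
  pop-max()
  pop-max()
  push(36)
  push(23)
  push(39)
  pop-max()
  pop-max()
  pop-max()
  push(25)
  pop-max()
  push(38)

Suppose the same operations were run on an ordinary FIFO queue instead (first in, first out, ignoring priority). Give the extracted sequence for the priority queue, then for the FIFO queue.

insert 37 → {37}
insert 40 → {40, 37}
insert 15 → {40, 37, 15}
insert 18 → {40, 37, 18, 15}
pop-max → 40; now {37, 18, 15}
insert 35 → {37, 35, 18, 15}
pop-max → 37; now {35, 18, 15}
insert 28 → {35, 28, 18, 15}
insert 45 → {45, 35, 28, 18, 15}
pop-max → 45; now {35, 28, 18, 15}
pop-max → 35; now {28, 18, 15}
pop-max → 28; now {18, 15}
insert 19 → {19, 18, 15}
insert 13 → {19, 18, 15, 13}
pop-max → 19; now {18, 15, 13}
insert 20 → {20, 18, 15, 13}
insert 22 → {22, 20, 18, 15, 13}
pop-max → 22; now {20, 18, 15, 13}
pop-max → 20; now {18, 15, 13}
pop-max → 18; now {15, 13}
insert 36 → {36, 15, 13}
insert 23 → {36, 23, 15, 13}
insert 39 → {39, 36, 23, 15, 13}
pop-max → 39; now {36, 23, 15, 13}
pop-max → 36; now {23, 15, 13}
pop-max → 23; now {15, 13}
insert 25 → {25, 15, 13}
pop-max → 25; now {15, 13}
insert 38 → {38, 15, 13}

priority queue: 40, 37, 45, 35, 28, 19, 22, 20, 18, 39, 36, 23, 25; FIFO queue: 37, 40, 15, 18, 35, 28, 45, 19, 13, 20, 22, 36, 23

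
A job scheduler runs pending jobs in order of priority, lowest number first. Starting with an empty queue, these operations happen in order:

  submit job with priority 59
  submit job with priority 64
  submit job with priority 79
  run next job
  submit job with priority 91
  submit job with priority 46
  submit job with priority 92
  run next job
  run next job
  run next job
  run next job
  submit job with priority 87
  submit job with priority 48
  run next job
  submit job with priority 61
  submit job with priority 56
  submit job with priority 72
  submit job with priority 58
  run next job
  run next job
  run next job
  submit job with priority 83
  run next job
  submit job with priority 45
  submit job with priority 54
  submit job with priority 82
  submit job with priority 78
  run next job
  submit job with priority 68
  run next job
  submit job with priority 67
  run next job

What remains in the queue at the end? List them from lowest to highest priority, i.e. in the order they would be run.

insert 59 → {59}
insert 64 → {59, 64}
insert 79 → {59, 64, 79}
run next job → 59; now {64, 79}
insert 91 → {64, 79, 91}
insert 46 → {46, 64, 79, 91}
insert 92 → {46, 64, 79, 91, 92}
run next job → 46; now {64, 79, 91, 92}
run next job → 64; now {79, 91, 92}
run next job → 79; now {91, 92}
run next job → 91; now {92}
insert 87 → {87, 92}
insert 48 → {48, 87, 92}
run next job → 48; now {87, 92}
insert 61 → {61, 87, 92}
insert 56 → {56, 61, 87, 92}
insert 72 → {56, 61, 72, 87, 92}
insert 58 → {56, 58, 61, 72, 87, 92}
run next job → 56; now {58, 61, 72, 87, 92}
run next job → 58; now {61, 72, 87, 92}
run next job → 61; now {72, 87, 92}
insert 83 → {72, 83, 87, 92}
run next job → 72; now {83, 87, 92}
insert 45 → {45, 83, 87, 92}
insert 54 → {45, 54, 83, 87, 92}
insert 82 → {45, 54, 82, 83, 87, 92}
insert 78 → {45, 54, 78, 82, 83, 87, 92}
run next job → 45; now {54, 78, 82, 83, 87, 92}
insert 68 → {54, 68, 78, 82, 83, 87, 92}
run next job → 54; now {68, 78, 82, 83, 87, 92}
insert 67 → {67, 68, 78, 82, 83, 87, 92}
run next job → 67; now {68, 78, 82, 83, 87, 92}

[68, 78, 82, 83, 87, 92]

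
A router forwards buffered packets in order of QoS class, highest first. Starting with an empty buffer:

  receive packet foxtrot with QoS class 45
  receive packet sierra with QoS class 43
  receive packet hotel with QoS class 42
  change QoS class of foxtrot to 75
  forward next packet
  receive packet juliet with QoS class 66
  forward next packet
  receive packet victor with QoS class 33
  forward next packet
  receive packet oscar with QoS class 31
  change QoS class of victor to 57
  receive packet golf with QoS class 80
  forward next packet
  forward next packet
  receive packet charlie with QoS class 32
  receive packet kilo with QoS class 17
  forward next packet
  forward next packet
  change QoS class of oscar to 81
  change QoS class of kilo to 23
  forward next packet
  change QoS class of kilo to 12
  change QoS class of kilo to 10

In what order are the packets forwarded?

foxtrot → juliet → sierra → golf → victor → hotel → charlie → oscar

add foxtrot (QoS class 45) → {foxtrot:45}
add sierra (QoS class 43) → {foxtrot:45, sierra:43}
add hotel (QoS class 42) → {foxtrot:45, sierra:43, hotel:42}
update foxtrot to QoS class 75 → {foxtrot:75, sierra:43, hotel:42}
forward next packet → foxtrot; now {sierra:43, hotel:42}
add juliet (QoS class 66) → {juliet:66, sierra:43, hotel:42}
forward next packet → juliet; now {sierra:43, hotel:42}
add victor (QoS class 33) → {sierra:43, hotel:42, victor:33}
forward next packet → sierra; now {hotel:42, victor:33}
add oscar (QoS class 31) → {hotel:42, victor:33, oscar:31}
update victor to QoS class 57 → {victor:57, hotel:42, oscar:31}
add golf (QoS class 80) → {golf:80, victor:57, hotel:42, oscar:31}
forward next packet → golf; now {victor:57, hotel:42, oscar:31}
forward next packet → victor; now {hotel:42, oscar:31}
add charlie (QoS class 32) → {hotel:42, charlie:32, oscar:31}
add kilo (QoS class 17) → {hotel:42, charlie:32, oscar:31, kilo:17}
forward next packet → hotel; now {charlie:32, oscar:31, kilo:17}
forward next packet → charlie; now {oscar:31, kilo:17}
update oscar to QoS class 81 → {oscar:81, kilo:17}
update kilo to QoS class 23 → {oscar:81, kilo:23}
forward next packet → oscar; now {kilo:23}
update kilo to QoS class 12 → {kilo:12}
update kilo to QoS class 10 → {kilo:10}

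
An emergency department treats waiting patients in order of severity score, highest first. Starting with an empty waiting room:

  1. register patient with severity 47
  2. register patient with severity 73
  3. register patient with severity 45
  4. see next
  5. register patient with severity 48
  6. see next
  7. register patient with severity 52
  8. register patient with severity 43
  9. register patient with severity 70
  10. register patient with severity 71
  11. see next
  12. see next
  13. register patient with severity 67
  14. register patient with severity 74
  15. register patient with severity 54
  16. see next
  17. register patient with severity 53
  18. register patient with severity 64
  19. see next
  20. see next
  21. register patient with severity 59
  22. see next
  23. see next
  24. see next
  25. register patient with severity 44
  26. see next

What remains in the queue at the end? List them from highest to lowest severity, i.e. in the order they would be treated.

insert 47 → {47}
insert 73 → {73, 47}
insert 45 → {73, 47, 45}
see next → 73; now {47, 45}
insert 48 → {48, 47, 45}
see next → 48; now {47, 45}
insert 52 → {52, 47, 45}
insert 43 → {52, 47, 45, 43}
insert 70 → {70, 52, 47, 45, 43}
insert 71 → {71, 70, 52, 47, 45, 43}
see next → 71; now {70, 52, 47, 45, 43}
see next → 70; now {52, 47, 45, 43}
insert 67 → {67, 52, 47, 45, 43}
insert 74 → {74, 67, 52, 47, 45, 43}
insert 54 → {74, 67, 54, 52, 47, 45, 43}
see next → 74; now {67, 54, 52, 47, 45, 43}
insert 53 → {67, 54, 53, 52, 47, 45, 43}
insert 64 → {67, 64, 54, 53, 52, 47, 45, 43}
see next → 67; now {64, 54, 53, 52, 47, 45, 43}
see next → 64; now {54, 53, 52, 47, 45, 43}
insert 59 → {59, 54, 53, 52, 47, 45, 43}
see next → 59; now {54, 53, 52, 47, 45, 43}
see next → 54; now {53, 52, 47, 45, 43}
see next → 53; now {52, 47, 45, 43}
insert 44 → {52, 47, 45, 44, 43}
see next → 52; now {47, 45, 44, 43}

47, 45, 44, 43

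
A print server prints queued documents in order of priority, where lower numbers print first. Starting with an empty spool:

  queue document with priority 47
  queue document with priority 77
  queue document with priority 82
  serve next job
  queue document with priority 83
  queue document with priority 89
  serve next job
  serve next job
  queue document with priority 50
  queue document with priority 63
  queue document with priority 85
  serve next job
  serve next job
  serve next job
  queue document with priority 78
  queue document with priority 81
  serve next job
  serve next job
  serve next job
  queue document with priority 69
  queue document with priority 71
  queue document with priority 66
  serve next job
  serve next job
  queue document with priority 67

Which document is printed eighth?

insert 47 → {47}
insert 77 → {47, 77}
insert 82 → {47, 77, 82}
serve next job → 47; now {77, 82}
insert 83 → {77, 82, 83}
insert 89 → {77, 82, 83, 89}
serve next job → 77; now {82, 83, 89}
serve next job → 82; now {83, 89}
insert 50 → {50, 83, 89}
insert 63 → {50, 63, 83, 89}
insert 85 → {50, 63, 83, 85, 89}
serve next job → 50; now {63, 83, 85, 89}
serve next job → 63; now {83, 85, 89}
serve next job → 83; now {85, 89}
insert 78 → {78, 85, 89}
insert 81 → {78, 81, 85, 89}
serve next job → 78; now {81, 85, 89}
serve next job → 81; now {85, 89}
serve next job → 85; now {89}
insert 69 → {69, 89}
insert 71 → {69, 71, 89}
insert 66 → {66, 69, 71, 89}
serve next job → 66; now {69, 71, 89}
serve next job → 69; now {71, 89}
insert 67 → {67, 71, 89}

81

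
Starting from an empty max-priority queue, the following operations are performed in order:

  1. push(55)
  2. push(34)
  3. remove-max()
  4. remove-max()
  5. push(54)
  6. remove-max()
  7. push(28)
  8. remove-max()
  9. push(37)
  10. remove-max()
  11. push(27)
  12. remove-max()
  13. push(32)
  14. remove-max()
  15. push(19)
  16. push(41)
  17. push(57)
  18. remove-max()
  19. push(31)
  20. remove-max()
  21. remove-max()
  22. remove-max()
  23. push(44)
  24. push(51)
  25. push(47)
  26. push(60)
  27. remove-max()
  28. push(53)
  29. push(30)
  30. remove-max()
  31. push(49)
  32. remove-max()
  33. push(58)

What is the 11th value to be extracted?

19

insert 55 → {55}
insert 34 → {55, 34}
remove-max → 55; now {34}
remove-max → 34; now {}
insert 54 → {54}
remove-max → 54; now {}
insert 28 → {28}
remove-max → 28; now {}
insert 37 → {37}
remove-max → 37; now {}
insert 27 → {27}
remove-max → 27; now {}
insert 32 → {32}
remove-max → 32; now {}
insert 19 → {19}
insert 41 → {41, 19}
insert 57 → {57, 41, 19}
remove-max → 57; now {41, 19}
insert 31 → {41, 31, 19}
remove-max → 41; now {31, 19}
remove-max → 31; now {19}
remove-max → 19; now {}
insert 44 → {44}
insert 51 → {51, 44}
insert 47 → {51, 47, 44}
insert 60 → {60, 51, 47, 44}
remove-max → 60; now {51, 47, 44}
insert 53 → {53, 51, 47, 44}
insert 30 → {53, 51, 47, 44, 30}
remove-max → 53; now {51, 47, 44, 30}
insert 49 → {51, 49, 47, 44, 30}
remove-max → 51; now {49, 47, 44, 30}
insert 58 → {58, 49, 47, 44, 30}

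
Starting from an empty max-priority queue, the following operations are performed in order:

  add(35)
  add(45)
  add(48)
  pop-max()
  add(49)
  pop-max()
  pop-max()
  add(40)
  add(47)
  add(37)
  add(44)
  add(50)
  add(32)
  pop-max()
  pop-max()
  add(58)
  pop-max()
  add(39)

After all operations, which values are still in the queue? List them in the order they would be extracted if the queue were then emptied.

44, 40, 39, 37, 35, 32

insert 35 → {35}
insert 45 → {45, 35}
insert 48 → {48, 45, 35}
pop-max → 48; now {45, 35}
insert 49 → {49, 45, 35}
pop-max → 49; now {45, 35}
pop-max → 45; now {35}
insert 40 → {40, 35}
insert 47 → {47, 40, 35}
insert 37 → {47, 40, 37, 35}
insert 44 → {47, 44, 40, 37, 35}
insert 50 → {50, 47, 44, 40, 37, 35}
insert 32 → {50, 47, 44, 40, 37, 35, 32}
pop-max → 50; now {47, 44, 40, 37, 35, 32}
pop-max → 47; now {44, 40, 37, 35, 32}
insert 58 → {58, 44, 40, 37, 35, 32}
pop-max → 58; now {44, 40, 37, 35, 32}
insert 39 → {44, 40, 39, 37, 35, 32}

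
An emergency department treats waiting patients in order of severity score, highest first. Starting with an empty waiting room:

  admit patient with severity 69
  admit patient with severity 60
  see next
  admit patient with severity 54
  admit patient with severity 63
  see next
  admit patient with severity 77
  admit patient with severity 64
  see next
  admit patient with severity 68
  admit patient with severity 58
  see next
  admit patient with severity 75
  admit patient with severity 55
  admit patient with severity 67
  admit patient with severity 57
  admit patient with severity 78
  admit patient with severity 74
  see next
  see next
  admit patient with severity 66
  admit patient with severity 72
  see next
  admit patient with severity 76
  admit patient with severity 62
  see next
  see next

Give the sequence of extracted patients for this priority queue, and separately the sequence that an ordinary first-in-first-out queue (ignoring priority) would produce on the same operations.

insert 69 → {69}
insert 60 → {69, 60}
see next → 69; now {60}
insert 54 → {60, 54}
insert 63 → {63, 60, 54}
see next → 63; now {60, 54}
insert 77 → {77, 60, 54}
insert 64 → {77, 64, 60, 54}
see next → 77; now {64, 60, 54}
insert 68 → {68, 64, 60, 54}
insert 58 → {68, 64, 60, 58, 54}
see next → 68; now {64, 60, 58, 54}
insert 75 → {75, 64, 60, 58, 54}
insert 55 → {75, 64, 60, 58, 55, 54}
insert 67 → {75, 67, 64, 60, 58, 55, 54}
insert 57 → {75, 67, 64, 60, 58, 57, 55, 54}
insert 78 → {78, 75, 67, 64, 60, 58, 57, 55, 54}
insert 74 → {78, 75, 74, 67, 64, 60, 58, 57, 55, 54}
see next → 78; now {75, 74, 67, 64, 60, 58, 57, 55, 54}
see next → 75; now {74, 67, 64, 60, 58, 57, 55, 54}
insert 66 → {74, 67, 66, 64, 60, 58, 57, 55, 54}
insert 72 → {74, 72, 67, 66, 64, 60, 58, 57, 55, 54}
see next → 74; now {72, 67, 66, 64, 60, 58, 57, 55, 54}
insert 76 → {76, 72, 67, 66, 64, 60, 58, 57, 55, 54}
insert 62 → {76, 72, 67, 66, 64, 62, 60, 58, 57, 55, 54}
see next → 76; now {72, 67, 66, 64, 62, 60, 58, 57, 55, 54}
see next → 72; now {67, 66, 64, 62, 60, 58, 57, 55, 54}

priority queue: 69 → 63 → 77 → 68 → 78 → 75 → 74 → 76 → 72; FIFO queue: 69, 60, 54, 63, 77, 64, 68, 58, 75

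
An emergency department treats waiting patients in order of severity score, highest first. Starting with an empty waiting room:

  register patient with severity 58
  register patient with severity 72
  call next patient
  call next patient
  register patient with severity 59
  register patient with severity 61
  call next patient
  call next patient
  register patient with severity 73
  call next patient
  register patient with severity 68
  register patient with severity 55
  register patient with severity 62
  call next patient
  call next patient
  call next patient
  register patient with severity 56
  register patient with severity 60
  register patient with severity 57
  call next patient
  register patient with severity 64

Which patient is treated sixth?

68

insert 58 → {58}
insert 72 → {72, 58}
call next patient → 72; now {58}
call next patient → 58; now {}
insert 59 → {59}
insert 61 → {61, 59}
call next patient → 61; now {59}
call next patient → 59; now {}
insert 73 → {73}
call next patient → 73; now {}
insert 68 → {68}
insert 55 → {68, 55}
insert 62 → {68, 62, 55}
call next patient → 68; now {62, 55}
call next patient → 62; now {55}
call next patient → 55; now {}
insert 56 → {56}
insert 60 → {60, 56}
insert 57 → {60, 57, 56}
call next patient → 60; now {57, 56}
insert 64 → {64, 57, 56}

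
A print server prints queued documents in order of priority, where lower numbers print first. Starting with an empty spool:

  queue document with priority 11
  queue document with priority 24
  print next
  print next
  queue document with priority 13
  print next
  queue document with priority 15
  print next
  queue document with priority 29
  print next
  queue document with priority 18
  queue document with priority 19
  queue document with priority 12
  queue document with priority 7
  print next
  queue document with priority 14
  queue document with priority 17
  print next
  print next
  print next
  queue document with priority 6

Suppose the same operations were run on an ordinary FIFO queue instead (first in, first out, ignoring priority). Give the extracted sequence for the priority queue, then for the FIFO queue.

insert 11 → {11}
insert 24 → {11, 24}
print next → 11; now {24}
print next → 24; now {}
insert 13 → {13}
print next → 13; now {}
insert 15 → {15}
print next → 15; now {}
insert 29 → {29}
print next → 29; now {}
insert 18 → {18}
insert 19 → {18, 19}
insert 12 → {12, 18, 19}
insert 7 → {7, 12, 18, 19}
print next → 7; now {12, 18, 19}
insert 14 → {12, 14, 18, 19}
insert 17 → {12, 14, 17, 18, 19}
print next → 12; now {14, 17, 18, 19}
print next → 14; now {17, 18, 19}
print next → 17; now {18, 19}
insert 6 → {6, 18, 19}

priority queue: 11, 24, 13, 15, 29, 7, 12, 14, 17; FIFO queue: 11 → 24 → 13 → 15 → 29 → 18 → 19 → 12 → 7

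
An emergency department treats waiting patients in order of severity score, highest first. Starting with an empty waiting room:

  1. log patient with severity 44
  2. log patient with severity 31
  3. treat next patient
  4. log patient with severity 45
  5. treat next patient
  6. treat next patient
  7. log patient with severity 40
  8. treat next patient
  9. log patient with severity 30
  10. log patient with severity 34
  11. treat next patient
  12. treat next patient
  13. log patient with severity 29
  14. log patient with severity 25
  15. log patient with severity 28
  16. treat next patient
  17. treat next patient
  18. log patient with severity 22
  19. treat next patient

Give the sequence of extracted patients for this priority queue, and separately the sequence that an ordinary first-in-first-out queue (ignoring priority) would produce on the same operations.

insert 44 → {44}
insert 31 → {44, 31}
treat next patient → 44; now {31}
insert 45 → {45, 31}
treat next patient → 45; now {31}
treat next patient → 31; now {}
insert 40 → {40}
treat next patient → 40; now {}
insert 30 → {30}
insert 34 → {34, 30}
treat next patient → 34; now {30}
treat next patient → 30; now {}
insert 29 → {29}
insert 25 → {29, 25}
insert 28 → {29, 28, 25}
treat next patient → 29; now {28, 25}
treat next patient → 28; now {25}
insert 22 → {25, 22}
treat next patient → 25; now {22}

priority queue: 44, 45, 31, 40, 34, 30, 29, 28, 25; FIFO queue: 44, 31, 45, 40, 30, 34, 29, 25, 28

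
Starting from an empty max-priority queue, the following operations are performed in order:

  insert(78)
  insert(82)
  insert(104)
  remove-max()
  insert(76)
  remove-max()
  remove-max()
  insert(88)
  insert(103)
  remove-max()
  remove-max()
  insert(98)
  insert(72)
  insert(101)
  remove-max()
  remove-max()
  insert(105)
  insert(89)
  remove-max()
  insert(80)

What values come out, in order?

104 → 82 → 78 → 103 → 88 → 101 → 98 → 105

insert 78 → {78}
insert 82 → {82, 78}
insert 104 → {104, 82, 78}
remove-max → 104; now {82, 78}
insert 76 → {82, 78, 76}
remove-max → 82; now {78, 76}
remove-max → 78; now {76}
insert 88 → {88, 76}
insert 103 → {103, 88, 76}
remove-max → 103; now {88, 76}
remove-max → 88; now {76}
insert 98 → {98, 76}
insert 72 → {98, 76, 72}
insert 101 → {101, 98, 76, 72}
remove-max → 101; now {98, 76, 72}
remove-max → 98; now {76, 72}
insert 105 → {105, 76, 72}
insert 89 → {105, 89, 76, 72}
remove-max → 105; now {89, 76, 72}
insert 80 → {89, 80, 76, 72}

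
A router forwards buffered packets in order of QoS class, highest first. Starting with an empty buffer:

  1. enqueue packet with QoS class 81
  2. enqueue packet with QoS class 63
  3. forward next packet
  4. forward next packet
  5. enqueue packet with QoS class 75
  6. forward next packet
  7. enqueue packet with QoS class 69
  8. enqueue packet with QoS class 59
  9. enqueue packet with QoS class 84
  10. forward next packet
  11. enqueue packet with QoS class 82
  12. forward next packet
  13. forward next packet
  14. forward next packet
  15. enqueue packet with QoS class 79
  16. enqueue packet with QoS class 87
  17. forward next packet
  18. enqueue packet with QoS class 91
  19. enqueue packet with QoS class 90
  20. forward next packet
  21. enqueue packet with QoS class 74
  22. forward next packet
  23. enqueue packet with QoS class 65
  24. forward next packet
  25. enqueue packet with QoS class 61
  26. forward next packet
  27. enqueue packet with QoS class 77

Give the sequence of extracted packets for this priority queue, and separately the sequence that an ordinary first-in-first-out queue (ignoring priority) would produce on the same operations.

insert 81 → {81}
insert 63 → {81, 63}
forward next packet → 81; now {63}
forward next packet → 63; now {}
insert 75 → {75}
forward next packet → 75; now {}
insert 69 → {69}
insert 59 → {69, 59}
insert 84 → {84, 69, 59}
forward next packet → 84; now {69, 59}
insert 82 → {82, 69, 59}
forward next packet → 82; now {69, 59}
forward next packet → 69; now {59}
forward next packet → 59; now {}
insert 79 → {79}
insert 87 → {87, 79}
forward next packet → 87; now {79}
insert 91 → {91, 79}
insert 90 → {91, 90, 79}
forward next packet → 91; now {90, 79}
insert 74 → {90, 79, 74}
forward next packet → 90; now {79, 74}
insert 65 → {79, 74, 65}
forward next packet → 79; now {74, 65}
insert 61 → {74, 65, 61}
forward next packet → 74; now {65, 61}
insert 77 → {77, 65, 61}

priority queue: [81, 63, 75, 84, 82, 69, 59, 87, 91, 90, 79, 74]; FIFO queue: 81 → 63 → 75 → 69 → 59 → 84 → 82 → 79 → 87 → 91 → 90 → 74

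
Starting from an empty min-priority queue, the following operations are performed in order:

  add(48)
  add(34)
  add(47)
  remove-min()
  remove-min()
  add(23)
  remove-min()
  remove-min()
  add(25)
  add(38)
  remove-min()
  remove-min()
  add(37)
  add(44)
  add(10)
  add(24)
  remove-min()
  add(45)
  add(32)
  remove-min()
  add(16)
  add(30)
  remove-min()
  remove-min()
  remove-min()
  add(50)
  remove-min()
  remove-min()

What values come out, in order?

[34, 47, 23, 48, 25, 38, 10, 24, 16, 30, 32, 37, 44]

insert 48 → {48}
insert 34 → {34, 48}
insert 47 → {34, 47, 48}
remove-min → 34; now {47, 48}
remove-min → 47; now {48}
insert 23 → {23, 48}
remove-min → 23; now {48}
remove-min → 48; now {}
insert 25 → {25}
insert 38 → {25, 38}
remove-min → 25; now {38}
remove-min → 38; now {}
insert 37 → {37}
insert 44 → {37, 44}
insert 10 → {10, 37, 44}
insert 24 → {10, 24, 37, 44}
remove-min → 10; now {24, 37, 44}
insert 45 → {24, 37, 44, 45}
insert 32 → {24, 32, 37, 44, 45}
remove-min → 24; now {32, 37, 44, 45}
insert 16 → {16, 32, 37, 44, 45}
insert 30 → {16, 30, 32, 37, 44, 45}
remove-min → 16; now {30, 32, 37, 44, 45}
remove-min → 30; now {32, 37, 44, 45}
remove-min → 32; now {37, 44, 45}
insert 50 → {37, 44, 45, 50}
remove-min → 37; now {44, 45, 50}
remove-min → 44; now {45, 50}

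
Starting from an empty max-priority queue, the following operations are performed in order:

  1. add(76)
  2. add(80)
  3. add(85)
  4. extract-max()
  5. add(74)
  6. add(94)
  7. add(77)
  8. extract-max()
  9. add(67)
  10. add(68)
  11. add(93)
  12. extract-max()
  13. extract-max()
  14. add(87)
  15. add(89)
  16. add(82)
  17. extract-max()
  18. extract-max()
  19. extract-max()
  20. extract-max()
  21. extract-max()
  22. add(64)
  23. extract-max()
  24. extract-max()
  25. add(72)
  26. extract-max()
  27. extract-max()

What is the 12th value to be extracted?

72

insert 76 → {76}
insert 80 → {80, 76}
insert 85 → {85, 80, 76}
extract-max → 85; now {80, 76}
insert 74 → {80, 76, 74}
insert 94 → {94, 80, 76, 74}
insert 77 → {94, 80, 77, 76, 74}
extract-max → 94; now {80, 77, 76, 74}
insert 67 → {80, 77, 76, 74, 67}
insert 68 → {80, 77, 76, 74, 68, 67}
insert 93 → {93, 80, 77, 76, 74, 68, 67}
extract-max → 93; now {80, 77, 76, 74, 68, 67}
extract-max → 80; now {77, 76, 74, 68, 67}
insert 87 → {87, 77, 76, 74, 68, 67}
insert 89 → {89, 87, 77, 76, 74, 68, 67}
insert 82 → {89, 87, 82, 77, 76, 74, 68, 67}
extract-max → 89; now {87, 82, 77, 76, 74, 68, 67}
extract-max → 87; now {82, 77, 76, 74, 68, 67}
extract-max → 82; now {77, 76, 74, 68, 67}
extract-max → 77; now {76, 74, 68, 67}
extract-max → 76; now {74, 68, 67}
insert 64 → {74, 68, 67, 64}
extract-max → 74; now {68, 67, 64}
extract-max → 68; now {67, 64}
insert 72 → {72, 67, 64}
extract-max → 72; now {67, 64}
extract-max → 67; now {64}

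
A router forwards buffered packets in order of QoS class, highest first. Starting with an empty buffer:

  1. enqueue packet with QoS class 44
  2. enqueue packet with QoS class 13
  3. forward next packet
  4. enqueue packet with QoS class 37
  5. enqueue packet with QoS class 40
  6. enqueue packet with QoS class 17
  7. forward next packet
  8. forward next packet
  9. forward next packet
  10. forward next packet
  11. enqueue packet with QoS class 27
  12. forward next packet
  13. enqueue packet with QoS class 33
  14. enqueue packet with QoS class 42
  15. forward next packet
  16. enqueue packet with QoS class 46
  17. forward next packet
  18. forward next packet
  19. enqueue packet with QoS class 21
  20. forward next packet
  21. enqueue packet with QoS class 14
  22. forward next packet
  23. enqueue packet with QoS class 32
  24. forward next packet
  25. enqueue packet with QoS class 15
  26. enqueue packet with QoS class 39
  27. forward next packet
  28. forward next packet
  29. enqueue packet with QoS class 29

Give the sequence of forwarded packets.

44, 40, 37, 17, 13, 27, 42, 46, 33, 21, 14, 32, 39, 15

insert 44 → {44}
insert 13 → {44, 13}
forward next packet → 44; now {13}
insert 37 → {37, 13}
insert 40 → {40, 37, 13}
insert 17 → {40, 37, 17, 13}
forward next packet → 40; now {37, 17, 13}
forward next packet → 37; now {17, 13}
forward next packet → 17; now {13}
forward next packet → 13; now {}
insert 27 → {27}
forward next packet → 27; now {}
insert 33 → {33}
insert 42 → {42, 33}
forward next packet → 42; now {33}
insert 46 → {46, 33}
forward next packet → 46; now {33}
forward next packet → 33; now {}
insert 21 → {21}
forward next packet → 21; now {}
insert 14 → {14}
forward next packet → 14; now {}
insert 32 → {32}
forward next packet → 32; now {}
insert 15 → {15}
insert 39 → {39, 15}
forward next packet → 39; now {15}
forward next packet → 15; now {}
insert 29 → {29}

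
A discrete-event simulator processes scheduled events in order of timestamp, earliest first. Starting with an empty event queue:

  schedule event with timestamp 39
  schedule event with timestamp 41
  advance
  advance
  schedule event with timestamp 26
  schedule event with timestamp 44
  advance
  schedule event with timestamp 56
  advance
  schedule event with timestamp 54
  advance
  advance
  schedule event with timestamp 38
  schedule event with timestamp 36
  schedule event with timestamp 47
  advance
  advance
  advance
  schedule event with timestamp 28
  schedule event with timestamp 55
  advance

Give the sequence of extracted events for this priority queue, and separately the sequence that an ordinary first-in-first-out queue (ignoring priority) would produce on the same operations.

priority queue: [39, 41, 26, 44, 54, 56, 36, 38, 47, 28]; FIFO queue: 39 → 41 → 26 → 44 → 56 → 54 → 38 → 36 → 47 → 28

insert 39 → {39}
insert 41 → {39, 41}
advance → 39; now {41}
advance → 41; now {}
insert 26 → {26}
insert 44 → {26, 44}
advance → 26; now {44}
insert 56 → {44, 56}
advance → 44; now {56}
insert 54 → {54, 56}
advance → 54; now {56}
advance → 56; now {}
insert 38 → {38}
insert 36 → {36, 38}
insert 47 → {36, 38, 47}
advance → 36; now {38, 47}
advance → 38; now {47}
advance → 47; now {}
insert 28 → {28}
insert 55 → {28, 55}
advance → 28; now {55}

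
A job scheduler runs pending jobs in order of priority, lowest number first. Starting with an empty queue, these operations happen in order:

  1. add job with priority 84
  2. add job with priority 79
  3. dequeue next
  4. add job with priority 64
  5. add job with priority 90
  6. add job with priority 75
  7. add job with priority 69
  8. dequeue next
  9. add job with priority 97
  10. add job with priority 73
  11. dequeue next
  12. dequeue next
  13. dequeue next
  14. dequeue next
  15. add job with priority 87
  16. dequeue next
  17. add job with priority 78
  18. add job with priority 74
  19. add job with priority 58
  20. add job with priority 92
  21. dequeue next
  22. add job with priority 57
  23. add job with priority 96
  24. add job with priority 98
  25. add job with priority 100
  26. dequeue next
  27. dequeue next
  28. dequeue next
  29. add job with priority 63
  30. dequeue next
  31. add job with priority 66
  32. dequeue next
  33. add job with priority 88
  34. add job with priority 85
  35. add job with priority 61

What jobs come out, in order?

79, 64, 69, 73, 75, 84, 87, 58, 57, 74, 78, 63, 66

insert 84 → {84}
insert 79 → {79, 84}
dequeue next → 79; now {84}
insert 64 → {64, 84}
insert 90 → {64, 84, 90}
insert 75 → {64, 75, 84, 90}
insert 69 → {64, 69, 75, 84, 90}
dequeue next → 64; now {69, 75, 84, 90}
insert 97 → {69, 75, 84, 90, 97}
insert 73 → {69, 73, 75, 84, 90, 97}
dequeue next → 69; now {73, 75, 84, 90, 97}
dequeue next → 73; now {75, 84, 90, 97}
dequeue next → 75; now {84, 90, 97}
dequeue next → 84; now {90, 97}
insert 87 → {87, 90, 97}
dequeue next → 87; now {90, 97}
insert 78 → {78, 90, 97}
insert 74 → {74, 78, 90, 97}
insert 58 → {58, 74, 78, 90, 97}
insert 92 → {58, 74, 78, 90, 92, 97}
dequeue next → 58; now {74, 78, 90, 92, 97}
insert 57 → {57, 74, 78, 90, 92, 97}
insert 96 → {57, 74, 78, 90, 92, 96, 97}
insert 98 → {57, 74, 78, 90, 92, 96, 97, 98}
insert 100 → {57, 74, 78, 90, 92, 96, 97, 98, 100}
dequeue next → 57; now {74, 78, 90, 92, 96, 97, 98, 100}
dequeue next → 74; now {78, 90, 92, 96, 97, 98, 100}
dequeue next → 78; now {90, 92, 96, 97, 98, 100}
insert 63 → {63, 90, 92, 96, 97, 98, 100}
dequeue next → 63; now {90, 92, 96, 97, 98, 100}
insert 66 → {66, 90, 92, 96, 97, 98, 100}
dequeue next → 66; now {90, 92, 96, 97, 98, 100}
insert 88 → {88, 90, 92, 96, 97, 98, 100}
insert 85 → {85, 88, 90, 92, 96, 97, 98, 100}
insert 61 → {61, 85, 88, 90, 92, 96, 97, 98, 100}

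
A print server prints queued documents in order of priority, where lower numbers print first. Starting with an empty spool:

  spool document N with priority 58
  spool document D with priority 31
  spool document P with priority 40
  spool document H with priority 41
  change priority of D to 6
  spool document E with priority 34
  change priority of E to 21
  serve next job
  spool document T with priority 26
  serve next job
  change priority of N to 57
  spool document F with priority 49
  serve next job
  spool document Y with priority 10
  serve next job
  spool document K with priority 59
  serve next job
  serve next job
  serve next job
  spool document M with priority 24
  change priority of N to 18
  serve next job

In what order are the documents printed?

add N (priority 58) → {N:58}
add D (priority 31) → {D:31, N:58}
add P (priority 40) → {D:31, P:40, N:58}
add H (priority 41) → {D:31, P:40, H:41, N:58}
update D to priority 6 → {D:6, P:40, H:41, N:58}
add E (priority 34) → {D:6, E:34, P:40, H:41, N:58}
update E to priority 21 → {D:6, E:21, P:40, H:41, N:58}
serve next job → D; now {E:21, P:40, H:41, N:58}
add T (priority 26) → {E:21, T:26, P:40, H:41, N:58}
serve next job → E; now {T:26, P:40, H:41, N:58}
update N to priority 57 → {T:26, P:40, H:41, N:57}
add F (priority 49) → {T:26, P:40, H:41, F:49, N:57}
serve next job → T; now {P:40, H:41, F:49, N:57}
add Y (priority 10) → {Y:10, P:40, H:41, F:49, N:57}
serve next job → Y; now {P:40, H:41, F:49, N:57}
add K (priority 59) → {P:40, H:41, F:49, N:57, K:59}
serve next job → P; now {H:41, F:49, N:57, K:59}
serve next job → H; now {F:49, N:57, K:59}
serve next job → F; now {N:57, K:59}
add M (priority 24) → {M:24, N:57, K:59}
update N to priority 18 → {N:18, M:24, K:59}
serve next job → N; now {M:24, K:59}

D, E, T, Y, P, H, F, N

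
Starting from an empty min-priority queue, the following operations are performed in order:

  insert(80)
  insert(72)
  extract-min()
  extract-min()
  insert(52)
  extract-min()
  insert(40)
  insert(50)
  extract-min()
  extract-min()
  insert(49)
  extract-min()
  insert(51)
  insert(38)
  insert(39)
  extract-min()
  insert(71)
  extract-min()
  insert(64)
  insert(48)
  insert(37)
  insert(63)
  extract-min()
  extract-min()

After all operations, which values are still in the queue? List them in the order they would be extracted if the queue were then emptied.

insert 80 → {80}
insert 72 → {72, 80}
extract-min → 72; now {80}
extract-min → 80; now {}
insert 52 → {52}
extract-min → 52; now {}
insert 40 → {40}
insert 50 → {40, 50}
extract-min → 40; now {50}
extract-min → 50; now {}
insert 49 → {49}
extract-min → 49; now {}
insert 51 → {51}
insert 38 → {38, 51}
insert 39 → {38, 39, 51}
extract-min → 38; now {39, 51}
insert 71 → {39, 51, 71}
extract-min → 39; now {51, 71}
insert 64 → {51, 64, 71}
insert 48 → {48, 51, 64, 71}
insert 37 → {37, 48, 51, 64, 71}
insert 63 → {37, 48, 51, 63, 64, 71}
extract-min → 37; now {48, 51, 63, 64, 71}
extract-min → 48; now {51, 63, 64, 71}

51, 63, 64, 71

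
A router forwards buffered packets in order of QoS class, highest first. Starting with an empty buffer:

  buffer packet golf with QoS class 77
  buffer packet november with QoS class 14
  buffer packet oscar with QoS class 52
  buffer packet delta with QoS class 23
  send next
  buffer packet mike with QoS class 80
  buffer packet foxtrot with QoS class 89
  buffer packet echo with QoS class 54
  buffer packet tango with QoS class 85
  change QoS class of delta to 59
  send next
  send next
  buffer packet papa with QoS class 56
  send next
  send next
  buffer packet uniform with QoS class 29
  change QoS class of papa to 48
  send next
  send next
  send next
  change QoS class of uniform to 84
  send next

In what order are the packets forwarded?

add golf (QoS class 77) → {golf:77}
add november (QoS class 14) → {golf:77, november:14}
add oscar (QoS class 52) → {golf:77, oscar:52, november:14}
add delta (QoS class 23) → {golf:77, oscar:52, delta:23, november:14}
send next → golf; now {oscar:52, delta:23, november:14}
add mike (QoS class 80) → {mike:80, oscar:52, delta:23, november:14}
add foxtrot (QoS class 89) → {foxtrot:89, mike:80, oscar:52, delta:23, november:14}
add echo (QoS class 54) → {foxtrot:89, mike:80, echo:54, oscar:52, delta:23, november:14}
add tango (QoS class 85) → {foxtrot:89, tango:85, mike:80, echo:54, oscar:52, delta:23, november:14}
update delta to QoS class 59 → {foxtrot:89, tango:85, mike:80, delta:59, echo:54, oscar:52, november:14}
send next → foxtrot; now {tango:85, mike:80, delta:59, echo:54, oscar:52, november:14}
send next → tango; now {mike:80, delta:59, echo:54, oscar:52, november:14}
add papa (QoS class 56) → {mike:80, delta:59, papa:56, echo:54, oscar:52, november:14}
send next → mike; now {delta:59, papa:56, echo:54, oscar:52, november:14}
send next → delta; now {papa:56, echo:54, oscar:52, november:14}
add uniform (QoS class 29) → {papa:56, echo:54, oscar:52, uniform:29, november:14}
update papa to QoS class 48 → {echo:54, oscar:52, papa:48, uniform:29, november:14}
send next → echo; now {oscar:52, papa:48, uniform:29, november:14}
send next → oscar; now {papa:48, uniform:29, november:14}
send next → papa; now {uniform:29, november:14}
update uniform to QoS class 84 → {uniform:84, november:14}
send next → uniform; now {november:14}

[golf, foxtrot, tango, mike, delta, echo, oscar, papa, uniform]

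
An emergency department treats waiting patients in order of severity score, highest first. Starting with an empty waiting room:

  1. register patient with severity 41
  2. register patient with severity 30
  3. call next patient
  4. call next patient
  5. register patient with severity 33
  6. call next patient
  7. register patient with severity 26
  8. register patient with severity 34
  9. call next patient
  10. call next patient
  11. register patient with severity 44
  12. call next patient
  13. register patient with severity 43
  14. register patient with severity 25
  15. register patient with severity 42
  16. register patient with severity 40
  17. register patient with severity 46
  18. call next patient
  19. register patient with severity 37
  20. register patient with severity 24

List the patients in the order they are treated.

insert 41 → {41}
insert 30 → {41, 30}
call next patient → 41; now {30}
call next patient → 30; now {}
insert 33 → {33}
call next patient → 33; now {}
insert 26 → {26}
insert 34 → {34, 26}
call next patient → 34; now {26}
call next patient → 26; now {}
insert 44 → {44}
call next patient → 44; now {}
insert 43 → {43}
insert 25 → {43, 25}
insert 42 → {43, 42, 25}
insert 40 → {43, 42, 40, 25}
insert 46 → {46, 43, 42, 40, 25}
call next patient → 46; now {43, 42, 40, 25}
insert 37 → {43, 42, 40, 37, 25}
insert 24 → {43, 42, 40, 37, 25, 24}

41 → 30 → 33 → 34 → 26 → 44 → 46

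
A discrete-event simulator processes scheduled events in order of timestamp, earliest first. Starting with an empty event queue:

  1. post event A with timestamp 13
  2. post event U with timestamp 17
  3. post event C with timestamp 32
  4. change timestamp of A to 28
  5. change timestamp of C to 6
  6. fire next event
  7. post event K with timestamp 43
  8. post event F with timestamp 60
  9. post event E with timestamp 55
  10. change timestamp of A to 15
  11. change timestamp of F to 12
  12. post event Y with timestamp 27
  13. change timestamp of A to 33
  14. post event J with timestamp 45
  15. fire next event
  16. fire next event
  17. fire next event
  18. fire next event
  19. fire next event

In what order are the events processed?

add A (timestamp 13) → {A:13}
add U (timestamp 17) → {A:13, U:17}
add C (timestamp 32) → {A:13, U:17, C:32}
update A to timestamp 28 → {U:17, A:28, C:32}
update C to timestamp 6 → {C:6, U:17, A:28}
fire next event → C; now {U:17, A:28}
add K (timestamp 43) → {U:17, A:28, K:43}
add F (timestamp 60) → {U:17, A:28, K:43, F:60}
add E (timestamp 55) → {U:17, A:28, K:43, E:55, F:60}
update A to timestamp 15 → {A:15, U:17, K:43, E:55, F:60}
update F to timestamp 12 → {F:12, A:15, U:17, K:43, E:55}
add Y (timestamp 27) → {F:12, A:15, U:17, Y:27, K:43, E:55}
update A to timestamp 33 → {F:12, U:17, Y:27, A:33, K:43, E:55}
add J (timestamp 45) → {F:12, U:17, Y:27, A:33, K:43, J:45, E:55}
fire next event → F; now {U:17, Y:27, A:33, K:43, J:45, E:55}
fire next event → U; now {Y:27, A:33, K:43, J:45, E:55}
fire next event → Y; now {A:33, K:43, J:45, E:55}
fire next event → A; now {K:43, J:45, E:55}
fire next event → K; now {J:45, E:55}

C, F, U, Y, A, K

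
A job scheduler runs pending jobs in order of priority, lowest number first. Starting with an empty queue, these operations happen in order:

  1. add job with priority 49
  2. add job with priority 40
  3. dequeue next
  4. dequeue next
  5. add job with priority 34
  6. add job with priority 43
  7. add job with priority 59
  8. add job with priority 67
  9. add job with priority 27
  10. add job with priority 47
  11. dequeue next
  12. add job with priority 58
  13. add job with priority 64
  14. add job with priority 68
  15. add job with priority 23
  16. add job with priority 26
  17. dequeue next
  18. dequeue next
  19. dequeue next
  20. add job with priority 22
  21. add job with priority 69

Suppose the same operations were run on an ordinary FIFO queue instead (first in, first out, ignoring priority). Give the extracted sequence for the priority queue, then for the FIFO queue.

priority queue: 40, 49, 27, 23, 26, 34; FIFO queue: 49, 40, 34, 43, 59, 67

insert 49 → {49}
insert 40 → {40, 49}
dequeue next → 40; now {49}
dequeue next → 49; now {}
insert 34 → {34}
insert 43 → {34, 43}
insert 59 → {34, 43, 59}
insert 67 → {34, 43, 59, 67}
insert 27 → {27, 34, 43, 59, 67}
insert 47 → {27, 34, 43, 47, 59, 67}
dequeue next → 27; now {34, 43, 47, 59, 67}
insert 58 → {34, 43, 47, 58, 59, 67}
insert 64 → {34, 43, 47, 58, 59, 64, 67}
insert 68 → {34, 43, 47, 58, 59, 64, 67, 68}
insert 23 → {23, 34, 43, 47, 58, 59, 64, 67, 68}
insert 26 → {23, 26, 34, 43, 47, 58, 59, 64, 67, 68}
dequeue next → 23; now {26, 34, 43, 47, 58, 59, 64, 67, 68}
dequeue next → 26; now {34, 43, 47, 58, 59, 64, 67, 68}
dequeue next → 34; now {43, 47, 58, 59, 64, 67, 68}
insert 22 → {22, 43, 47, 58, 59, 64, 67, 68}
insert 69 → {22, 43, 47, 58, 59, 64, 67, 68, 69}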